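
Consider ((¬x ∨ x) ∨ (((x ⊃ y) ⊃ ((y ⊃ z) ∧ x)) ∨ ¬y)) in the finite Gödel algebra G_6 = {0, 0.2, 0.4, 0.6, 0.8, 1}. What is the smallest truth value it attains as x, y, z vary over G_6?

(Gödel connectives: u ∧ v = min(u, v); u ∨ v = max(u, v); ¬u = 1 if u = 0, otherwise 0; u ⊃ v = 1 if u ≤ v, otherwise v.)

The minimum is attained at x = 0.2, y = 0.2, z = 0:
  ¬x: Gödel ¬ of 0.2 = 0 (operand ≠ 0)
  (¬x ∨ x) = max(0, 0.2) = 0.2
  (x ⊃ y): 0.2 ≤ 0.2, so result = 1
  (y ⊃ z): 0.2 > 0, so result = 0
  ((y ⊃ z) ∧ x) = min(0, 0.2) = 0
  ((x ⊃ y) ⊃ ((y ⊃ z) ∧ x)): 1 > 0, so result = 0
  ¬y: Gödel ¬ of 0.2 = 0 (operand ≠ 0)
  (((x ⊃ y) ⊃ ((y ⊃ z) ∧ x)) ∨ ¬y) = max(0, 0) = 0
  ((¬x ∨ x) ∨ (((x ⊃ y) ⊃ ((y ⊃ z) ∧ x)) ∨ ¬y)) = max(0.2, 0) = 0.2
Checking all 216 assignments confirms none give a value below 0.20.

0.20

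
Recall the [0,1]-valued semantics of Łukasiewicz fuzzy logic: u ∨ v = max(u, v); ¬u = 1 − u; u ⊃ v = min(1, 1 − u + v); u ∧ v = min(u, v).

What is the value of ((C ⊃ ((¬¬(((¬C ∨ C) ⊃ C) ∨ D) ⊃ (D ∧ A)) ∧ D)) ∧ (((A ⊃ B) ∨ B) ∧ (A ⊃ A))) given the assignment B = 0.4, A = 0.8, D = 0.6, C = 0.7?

0.60

¬C: Łukasiewicz ¬ gives 1 − 0.7 = 0.3
(¬C ∨ C) = max(0.3, 0.7) = 0.7
((¬C ∨ C) ⊃ C): min(1, 1 − 0.7 + 0.7) = 1
(((¬C ∨ C) ⊃ C) ∨ D) = max(1, 0.6) = 1
¬(((¬C ∨ C) ⊃ C) ∨ D): Łukasiewicz ¬ gives 1 − 1 = 0
¬¬(((¬C ∨ C) ⊃ C) ∨ D): Łukasiewicz ¬ gives 1 − 0 = 1
(D ∧ A) = min(0.6, 0.8) = 0.6
(¬¬(((¬C ∨ C) ⊃ C) ∨ D) ⊃ (D ∧ A)): min(1, 1 − 1 + 0.6) = 0.6
((¬¬(((¬C ∨ C) ⊃ C) ∨ D) ⊃ (D ∧ A)) ∧ D) = min(0.6, 0.6) = 0.6
(C ⊃ ((¬¬(((¬C ∨ C) ⊃ C) ∨ D) ⊃ (D ∧ A)) ∧ D)): min(1, 1 − 0.7 + 0.6) = 0.9
(A ⊃ B): min(1, 1 − 0.8 + 0.4) = 0.6
((A ⊃ B) ∨ B) = max(0.6, 0.4) = 0.6
(A ⊃ A): min(1, 1 − 0.8 + 0.8) = 1
(((A ⊃ B) ∨ B) ∧ (A ⊃ A)) = min(0.6, 1) = 0.6
((C ⊃ ((¬¬(((¬C ∨ C) ⊃ C) ∨ D) ⊃ (D ∧ A)) ∧ D)) ∧ (((A ⊃ B) ∨ B) ∧ (A ⊃ A))) = min(0.9, 0.6) = 0.6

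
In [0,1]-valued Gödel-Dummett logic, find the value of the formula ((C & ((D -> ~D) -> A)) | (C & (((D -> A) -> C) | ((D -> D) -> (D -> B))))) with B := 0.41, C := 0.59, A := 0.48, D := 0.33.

~D: Gödel ¬ of 0.33 = 0 (operand ≠ 0)
(D -> ~D): 0.33 > 0, so result = 0
((D -> ~D) -> A): 0 ≤ 0.48, so result = 1
(C & ((D -> ~D) -> A)) = min(0.59, 1) = 0.59
(D -> A): 0.33 ≤ 0.48, so result = 1
((D -> A) -> C): 1 > 0.59, so result = 0.59
(D -> D): 0.33 ≤ 0.33, so result = 1
(D -> B): 0.33 ≤ 0.41, so result = 1
((D -> D) -> (D -> B)): 1 ≤ 1, so result = 1
(((D -> A) -> C) | ((D -> D) -> (D -> B))) = max(0.59, 1) = 1
(C & (((D -> A) -> C) | ((D -> D) -> (D -> B)))) = min(0.59, 1) = 0.59
((C & ((D -> ~D) -> A)) | (C & (((D -> A) -> C) | ((D -> D) -> (D -> B))))) = max(0.59, 0.59) = 0.59

0.59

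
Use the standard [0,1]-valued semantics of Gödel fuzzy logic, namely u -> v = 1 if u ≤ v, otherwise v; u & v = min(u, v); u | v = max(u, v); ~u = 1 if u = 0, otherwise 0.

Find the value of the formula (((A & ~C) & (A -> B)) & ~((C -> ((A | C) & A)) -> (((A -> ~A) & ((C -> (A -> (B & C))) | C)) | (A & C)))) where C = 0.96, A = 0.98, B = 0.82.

~C: Gödel ¬ of 0.96 = 0 (operand ≠ 0)
(A & ~C) = min(0.98, 0) = 0
(A -> B): 0.98 > 0.82, so result = 0.82
((A & ~C) & (A -> B)) = min(0, 0.82) = 0
(A | C) = max(0.98, 0.96) = 0.98
((A | C) & A) = min(0.98, 0.98) = 0.98
(C -> ((A | C) & A)): 0.96 ≤ 0.98, so result = 1
~A: Gödel ¬ of 0.98 = 0 (operand ≠ 0)
(A -> ~A): 0.98 > 0, so result = 0
(B & C) = min(0.82, 0.96) = 0.82
(A -> (B & C)): 0.98 > 0.82, so result = 0.82
(C -> (A -> (B & C))): 0.96 > 0.82, so result = 0.82
((C -> (A -> (B & C))) | C) = max(0.82, 0.96) = 0.96
((A -> ~A) & ((C -> (A -> (B & C))) | C)) = min(0, 0.96) = 0
(A & C) = min(0.98, 0.96) = 0.96
(((A -> ~A) & ((C -> (A -> (B & C))) | C)) | (A & C)) = max(0, 0.96) = 0.96
((C -> ((A | C) & A)) -> (((A -> ~A) & ((C -> (A -> (B & C))) | C)) | (A & C))): 1 > 0.96, so result = 0.96
~((C -> ((A | C) & A)) -> (((A -> ~A) & ((C -> (A -> (B & C))) | C)) | (A & C))): Gödel ¬ of 0.96 = 0 (operand ≠ 0)
(((A & ~C) & (A -> B)) & ~((C -> ((A | C) & A)) -> (((A -> ~A) & ((C -> (A -> (B & C))) | C)) | (A & C)))) = min(0, 0) = 0

0.00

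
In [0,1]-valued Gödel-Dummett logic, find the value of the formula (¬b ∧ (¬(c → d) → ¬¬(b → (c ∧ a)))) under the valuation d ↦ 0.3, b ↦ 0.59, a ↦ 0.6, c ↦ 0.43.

0.00

¬b: Gödel ¬ of 0.59 = 0 (operand ≠ 0)
(c → d): 0.43 > 0.3, so result = 0.3
¬(c → d): Gödel ¬ of 0.3 = 0 (operand ≠ 0)
(c ∧ a) = min(0.43, 0.6) = 0.43
(b → (c ∧ a)): 0.59 > 0.43, so result = 0.43
¬(b → (c ∧ a)): Gödel ¬ of 0.43 = 0 (operand ≠ 0)
¬¬(b → (c ∧ a)): Gödel ¬ of 0 = 1 (operand is 0)
(¬(c → d) → ¬¬(b → (c ∧ a))): 0 ≤ 1, so result = 1
(¬b ∧ (¬(c → d) → ¬¬(b → (c ∧ a)))) = min(0, 1) = 0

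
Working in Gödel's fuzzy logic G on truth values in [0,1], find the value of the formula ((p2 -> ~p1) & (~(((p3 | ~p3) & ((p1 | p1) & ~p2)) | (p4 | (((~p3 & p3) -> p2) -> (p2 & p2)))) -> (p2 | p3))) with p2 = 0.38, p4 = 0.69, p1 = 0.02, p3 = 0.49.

0.00

~p1: Gödel ¬ of 0.02 = 0 (operand ≠ 0)
(p2 -> ~p1): 0.38 > 0, so result = 0
~p3: Gödel ¬ of 0.49 = 0 (operand ≠ 0)
(p3 | ~p3) = max(0.49, 0) = 0.49
(p1 | p1) = max(0.02, 0.02) = 0.02
~p2: Gödel ¬ of 0.38 = 0 (operand ≠ 0)
((p1 | p1) & ~p2) = min(0.02, 0) = 0
((p3 | ~p3) & ((p1 | p1) & ~p2)) = min(0.49, 0) = 0
~p3: Gödel ¬ of 0.49 = 0 (operand ≠ 0)
(~p3 & p3) = min(0, 0.49) = 0
((~p3 & p3) -> p2): 0 ≤ 0.38, so result = 1
(p2 & p2) = min(0.38, 0.38) = 0.38
(((~p3 & p3) -> p2) -> (p2 & p2)): 1 > 0.38, so result = 0.38
(p4 | (((~p3 & p3) -> p2) -> (p2 & p2))) = max(0.69, 0.38) = 0.69
(((p3 | ~p3) & ((p1 | p1) & ~p2)) | (p4 | (((~p3 & p3) -> p2) -> (p2 & p2)))) = max(0, 0.69) = 0.69
~(((p3 | ~p3) & ((p1 | p1) & ~p2)) | (p4 | (((~p3 & p3) -> p2) -> (p2 & p2)))): Gödel ¬ of 0.69 = 0 (operand ≠ 0)
(p2 | p3) = max(0.38, 0.49) = 0.49
(~(((p3 | ~p3) & ((p1 | p1) & ~p2)) | (p4 | (((~p3 & p3) -> p2) -> (p2 & p2)))) -> (p2 | p3)): 0 ≤ 0.49, so result = 1
((p2 -> ~p1) & (~(((p3 | ~p3) & ((p1 | p1) & ~p2)) | (p4 | (((~p3 & p3) -> p2) -> (p2 & p2)))) -> (p2 | p3))) = min(0, 1) = 0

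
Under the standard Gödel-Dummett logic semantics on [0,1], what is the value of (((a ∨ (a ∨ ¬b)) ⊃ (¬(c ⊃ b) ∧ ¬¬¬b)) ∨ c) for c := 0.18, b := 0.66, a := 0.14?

¬b: Gödel ¬ of 0.66 = 0 (operand ≠ 0)
(a ∨ ¬b) = max(0.14, 0) = 0.14
(a ∨ (a ∨ ¬b)) = max(0.14, 0.14) = 0.14
(c ⊃ b): 0.18 ≤ 0.66, so result = 1
¬(c ⊃ b): Gödel ¬ of 1 = 0 (operand ≠ 0)
¬b: Gödel ¬ of 0.66 = 0 (operand ≠ 0)
¬¬b: Gödel ¬ of 0 = 1 (operand is 0)
¬¬¬b: Gödel ¬ of 1 = 0 (operand ≠ 0)
(¬(c ⊃ b) ∧ ¬¬¬b) = min(0, 0) = 0
((a ∨ (a ∨ ¬b)) ⊃ (¬(c ⊃ b) ∧ ¬¬¬b)): 0.14 > 0, so result = 0
(((a ∨ (a ∨ ¬b)) ⊃ (¬(c ⊃ b) ∧ ¬¬¬b)) ∨ c) = max(0, 0.18) = 0.18

0.18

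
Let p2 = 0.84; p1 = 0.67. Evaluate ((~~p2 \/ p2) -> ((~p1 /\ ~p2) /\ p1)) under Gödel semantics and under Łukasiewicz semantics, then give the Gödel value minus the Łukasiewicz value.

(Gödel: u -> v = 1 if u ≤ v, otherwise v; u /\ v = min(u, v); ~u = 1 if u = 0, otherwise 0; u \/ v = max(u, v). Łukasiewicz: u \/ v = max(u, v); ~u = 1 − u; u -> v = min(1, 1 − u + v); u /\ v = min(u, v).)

Gödel evaluation:
  ~p2: Gödel ¬ of 0.84 = 0 (operand ≠ 0)
  ~~p2: Gödel ¬ of 0 = 1 (operand is 0)
  (~~p2 \/ p2) = max(1, 0.84) = 1
  ~p1: Gödel ¬ of 0.67 = 0 (operand ≠ 0)
  ~p2: Gödel ¬ of 0.84 = 0 (operand ≠ 0)
  (~p1 /\ ~p2) = min(0, 0) = 0
  ((~p1 /\ ~p2) /\ p1) = min(0, 0.67) = 0
  ((~~p2 \/ p2) -> ((~p1 /\ ~p2) /\ p1)): 1 > 0, so result = 0
  Gödel value = 0
Łukasiewicz evaluation:
  ~p2: Łukasiewicz ¬ gives 1 − 0.84 = 0.16
  ~~p2: Łukasiewicz ¬ gives 1 − 0.16 = 0.84
  (~~p2 \/ p2) = max(0.84, 0.84) = 0.84
  ~p1: Łukasiewicz ¬ gives 1 − 0.67 = 0.33
  ~p2: Łukasiewicz ¬ gives 1 − 0.84 = 0.16
  (~p1 /\ ~p2) = min(0.33, 0.16) = 0.16
  ((~p1 /\ ~p2) /\ p1) = min(0.16, 0.67) = 0.16
  ((~~p2 \/ p2) -> ((~p1 /\ ~p2) /\ p1)): min(1, 1 − 0.84 + 0.16) = 0.32
  Łukasiewicz value = 0.32
Difference: 0 − 0.32 = -0.32

-0.32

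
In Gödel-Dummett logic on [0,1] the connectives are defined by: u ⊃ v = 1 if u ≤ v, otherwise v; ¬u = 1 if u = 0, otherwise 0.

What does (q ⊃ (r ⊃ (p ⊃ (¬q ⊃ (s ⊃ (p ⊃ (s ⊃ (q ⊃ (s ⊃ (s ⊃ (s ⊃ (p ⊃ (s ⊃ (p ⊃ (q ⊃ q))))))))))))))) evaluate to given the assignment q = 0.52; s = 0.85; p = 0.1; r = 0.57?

¬q: Gödel ¬ of 0.52 = 0 (operand ≠ 0)
(q ⊃ q): 0.52 ≤ 0.52, so result = 1
(p ⊃ (q ⊃ q)): 0.1 ≤ 1, so result = 1
(s ⊃ (p ⊃ (q ⊃ q))): 0.85 ≤ 1, so result = 1
(p ⊃ (s ⊃ (p ⊃ (q ⊃ q)))): 0.1 ≤ 1, so result = 1
(s ⊃ (p ⊃ (s ⊃ (p ⊃ (q ⊃ q))))): 0.85 ≤ 1, so result = 1
(s ⊃ (s ⊃ (p ⊃ (s ⊃ (p ⊃ (q ⊃ q)))))): 0.85 ≤ 1, so result = 1
(s ⊃ (s ⊃ (s ⊃ (p ⊃ (s ⊃ (p ⊃ (q ⊃ q))))))): 0.85 ≤ 1, so result = 1
(q ⊃ (s ⊃ (s ⊃ (s ⊃ (p ⊃ (s ⊃ (p ⊃ (q ⊃ q)))))))): 0.52 ≤ 1, so result = 1
(s ⊃ (q ⊃ (s ⊃ (s ⊃ (s ⊃ (p ⊃ (s ⊃ (p ⊃ (q ⊃ q))))))))): 0.85 ≤ 1, so result = 1
(p ⊃ (s ⊃ (q ⊃ (s ⊃ (s ⊃ (s ⊃ (p ⊃ (s ⊃ (p ⊃ (q ⊃ q)))))))))): 0.1 ≤ 1, so result = 1
(s ⊃ (p ⊃ (s ⊃ (q ⊃ (s ⊃ (s ⊃ (s ⊃ (p ⊃ (s ⊃ (p ⊃ (q ⊃ q))))))))))): 0.85 ≤ 1, so result = 1
(¬q ⊃ (s ⊃ (p ⊃ (s ⊃ (q ⊃ (s ⊃ (s ⊃ (s ⊃ (p ⊃ (s ⊃ (p ⊃ (q ⊃ q)))))))))))): 0 ≤ 1, so result = 1
(p ⊃ (¬q ⊃ (s ⊃ (p ⊃ (s ⊃ (q ⊃ (s ⊃ (s ⊃ (s ⊃ (p ⊃ (s ⊃ (p ⊃ (q ⊃ q))))))))))))): 0.1 ≤ 1, so result = 1
(r ⊃ (p ⊃ (¬q ⊃ (s ⊃ (p ⊃ (s ⊃ (q ⊃ (s ⊃ (s ⊃ (s ⊃ (p ⊃ (s ⊃ (p ⊃ (q ⊃ q)))))))))))))): 0.57 ≤ 1, so result = 1
(q ⊃ (r ⊃ (p ⊃ (¬q ⊃ (s ⊃ (p ⊃ (s ⊃ (q ⊃ (s ⊃ (s ⊃ (s ⊃ (p ⊃ (s ⊃ (p ⊃ (q ⊃ q))))))))))))))): 0.52 ≤ 1, so result = 1

1.00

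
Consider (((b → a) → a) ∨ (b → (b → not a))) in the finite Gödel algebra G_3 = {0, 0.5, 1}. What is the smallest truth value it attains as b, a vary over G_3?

0.50

The minimum is attained at b = 0.5, a = 0.5:
  (b → a): 0.5 ≤ 0.5, so result = 1
  ((b → a) → a): 1 > 0.5, so result = 0.5
  not a: Gödel ¬ of 0.5 = 0 (operand ≠ 0)
  (b → not a): 0.5 > 0, so result = 0
  (b → (b → not a)): 0.5 > 0, so result = 0
  (((b → a) → a) ∨ (b → (b → not a))) = max(0.5, 0) = 0.5
Checking all 9 assignments confirms none give a value below 0.50.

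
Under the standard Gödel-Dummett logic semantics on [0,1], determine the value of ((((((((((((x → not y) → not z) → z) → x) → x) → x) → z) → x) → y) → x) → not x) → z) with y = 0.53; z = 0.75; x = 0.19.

1.00

not y: Gödel ¬ of 0.53 = 0 (operand ≠ 0)
(x → not y): 0.19 > 0, so result = 0
not z: Gödel ¬ of 0.75 = 0 (operand ≠ 0)
((x → not y) → not z): 0 ≤ 0, so result = 1
(((x → not y) → not z) → z): 1 > 0.75, so result = 0.75
((((x → not y) → not z) → z) → x): 0.75 > 0.19, so result = 0.19
(((((x → not y) → not z) → z) → x) → x): 0.19 ≤ 0.19, so result = 1
((((((x → not y) → not z) → z) → x) → x) → x): 1 > 0.19, so result = 0.19
(((((((x → not y) → not z) → z) → x) → x) → x) → z): 0.19 ≤ 0.75, so result = 1
((((((((x → not y) → not z) → z) → x) → x) → x) → z) → x): 1 > 0.19, so result = 0.19
(((((((((x → not y) → not z) → z) → x) → x) → x) → z) → x) → y): 0.19 ≤ 0.53, so result = 1
((((((((((x → not y) → not z) → z) → x) → x) → x) → z) → x) → y) → x): 1 > 0.19, so result = 0.19
not x: Gödel ¬ of 0.19 = 0 (operand ≠ 0)
(((((((((((x → not y) → not z) → z) → x) → x) → x) → z) → x) → y) → x) → not x): 0.19 > 0, so result = 0
((((((((((((x → not y) → not z) → z) → x) → x) → x) → z) → x) → y) → x) → not x) → z): 0 ≤ 0.75, so result = 1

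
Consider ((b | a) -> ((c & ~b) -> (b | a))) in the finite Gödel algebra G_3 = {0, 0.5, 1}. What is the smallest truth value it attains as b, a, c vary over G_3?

Every assignment gives 1. For instance at b = 0, a = 0, c = 0:
  (b | a) = max(0, 0) = 0
  ~b: Gödel ¬ of 0 = 1 (operand is 0)
  (c & ~b) = min(0, 1) = 0
  (b | a) = max(0, 0) = 0
  ((c & ~b) -> (b | a)): 0 ≤ 0, so result = 1
  ((b | a) -> ((c & ~b) -> (b | a))): 0 ≤ 1, so result = 1
All 27 assignments give value 1 — the formula is a G_3-tautology.

1.00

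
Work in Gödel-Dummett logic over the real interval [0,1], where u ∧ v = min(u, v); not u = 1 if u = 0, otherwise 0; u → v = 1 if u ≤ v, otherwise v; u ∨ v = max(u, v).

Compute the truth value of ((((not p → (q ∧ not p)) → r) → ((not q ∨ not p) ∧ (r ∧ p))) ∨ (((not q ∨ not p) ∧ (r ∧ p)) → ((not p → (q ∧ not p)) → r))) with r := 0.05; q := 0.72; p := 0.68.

not p: Gödel ¬ of 0.68 = 0 (operand ≠ 0)
not p: Gödel ¬ of 0.68 = 0 (operand ≠ 0)
(q ∧ not p) = min(0.72, 0) = 0
(not p → (q ∧ not p)): 0 ≤ 0, so result = 1
((not p → (q ∧ not p)) → r): 1 > 0.05, so result = 0.05
not q: Gödel ¬ of 0.72 = 0 (operand ≠ 0)
not p: Gödel ¬ of 0.68 = 0 (operand ≠ 0)
(not q ∨ not p) = max(0, 0) = 0
(r ∧ p) = min(0.05, 0.68) = 0.05
((not q ∨ not p) ∧ (r ∧ p)) = min(0, 0.05) = 0
(((not p → (q ∧ not p)) → r) → ((not q ∨ not p) ∧ (r ∧ p))): 0.05 > 0, so result = 0
not q: Gödel ¬ of 0.72 = 0 (operand ≠ 0)
not p: Gödel ¬ of 0.68 = 0 (operand ≠ 0)
(not q ∨ not p) = max(0, 0) = 0
(r ∧ p) = min(0.05, 0.68) = 0.05
((not q ∨ not p) ∧ (r ∧ p)) = min(0, 0.05) = 0
not p: Gödel ¬ of 0.68 = 0 (operand ≠ 0)
not p: Gödel ¬ of 0.68 = 0 (operand ≠ 0)
(q ∧ not p) = min(0.72, 0) = 0
(not p → (q ∧ not p)): 0 ≤ 0, so result = 1
((not p → (q ∧ not p)) → r): 1 > 0.05, so result = 0.05
(((not q ∨ not p) ∧ (r ∧ p)) → ((not p → (q ∧ not p)) → r)): 0 ≤ 0.05, so result = 1
((((not p → (q ∧ not p)) → r) → ((not q ∨ not p) ∧ (r ∧ p))) ∨ (((not q ∨ not p) ∧ (r ∧ p)) → ((not p → (q ∧ not p)) → r))) = max(0, 1) = 1

1.00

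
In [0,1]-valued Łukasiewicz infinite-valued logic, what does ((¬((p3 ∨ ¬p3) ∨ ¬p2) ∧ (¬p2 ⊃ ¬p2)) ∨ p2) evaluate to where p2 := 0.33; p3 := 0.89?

¬p3: Łukasiewicz ¬ gives 1 − 0.89 = 0.11
(p3 ∨ ¬p3) = max(0.89, 0.11) = 0.89
¬p2: Łukasiewicz ¬ gives 1 − 0.33 = 0.67
((p3 ∨ ¬p3) ∨ ¬p2) = max(0.89, 0.67) = 0.89
¬((p3 ∨ ¬p3) ∨ ¬p2): Łukasiewicz ¬ gives 1 − 0.89 = 0.11
¬p2: Łukasiewicz ¬ gives 1 − 0.33 = 0.67
¬p2: Łukasiewicz ¬ gives 1 − 0.33 = 0.67
(¬p2 ⊃ ¬p2): min(1, 1 − 0.67 + 0.67) = 1
(¬((p3 ∨ ¬p3) ∨ ¬p2) ∧ (¬p2 ⊃ ¬p2)) = min(0.11, 1) = 0.11
((¬((p3 ∨ ¬p3) ∨ ¬p2) ∧ (¬p2 ⊃ ¬p2)) ∨ p2) = max(0.11, 0.33) = 0.33

0.33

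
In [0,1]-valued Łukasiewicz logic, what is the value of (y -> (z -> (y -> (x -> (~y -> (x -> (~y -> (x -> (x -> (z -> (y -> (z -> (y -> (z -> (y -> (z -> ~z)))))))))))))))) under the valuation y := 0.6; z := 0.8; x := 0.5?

1.00

~y: Łukasiewicz ¬ gives 1 − 0.6 = 0.4
~y: Łukasiewicz ¬ gives 1 − 0.6 = 0.4
~z: Łukasiewicz ¬ gives 1 − 0.8 = 0.2
(z -> ~z): min(1, 1 − 0.8 + 0.2) = 0.4
(y -> (z -> ~z)): min(1, 1 − 0.6 + 0.4) = 0.8
(z -> (y -> (z -> ~z))): min(1, 1 − 0.8 + 0.8) = 1
(y -> (z -> (y -> (z -> ~z)))): min(1, 1 − 0.6 + 1) = 1
(z -> (y -> (z -> (y -> (z -> ~z))))): min(1, 1 − 0.8 + 1) = 1
(y -> (z -> (y -> (z -> (y -> (z -> ~z)))))): min(1, 1 − 0.6 + 1) = 1
(z -> (y -> (z -> (y -> (z -> (y -> (z -> ~z))))))): min(1, 1 − 0.8 + 1) = 1
(x -> (z -> (y -> (z -> (y -> (z -> (y -> (z -> ~z)))))))): min(1, 1 − 0.5 + 1) = 1
(x -> (x -> (z -> (y -> (z -> (y -> (z -> (y -> (z -> ~z))))))))): min(1, 1 − 0.5 + 1) = 1
(~y -> (x -> (x -> (z -> (y -> (z -> (y -> (z -> (y -> (z -> ~z)))))))))): min(1, 1 − 0.4 + 1) = 1
(x -> (~y -> (x -> (x -> (z -> (y -> (z -> (y -> (z -> (y -> (z -> ~z))))))))))): min(1, 1 − 0.5 + 1) = 1
(~y -> (x -> (~y -> (x -> (x -> (z -> (y -> (z -> (y -> (z -> (y -> (z -> ~z)))))))))))): min(1, 1 − 0.4 + 1) = 1
(x -> (~y -> (x -> (~y -> (x -> (x -> (z -> (y -> (z -> (y -> (z -> (y -> (z -> ~z))))))))))))): min(1, 1 − 0.5 + 1) = 1
(y -> (x -> (~y -> (x -> (~y -> (x -> (x -> (z -> (y -> (z -> (y -> (z -> (y -> (z -> ~z)))))))))))))): min(1, 1 − 0.6 + 1) = 1
(z -> (y -> (x -> (~y -> (x -> (~y -> (x -> (x -> (z -> (y -> (z -> (y -> (z -> (y -> (z -> ~z))))))))))))))): min(1, 1 − 0.8 + 1) = 1
(y -> (z -> (y -> (x -> (~y -> (x -> (~y -> (x -> (x -> (z -> (y -> (z -> (y -> (z -> (y -> (z -> ~z)))))))))))))))): min(1, 1 − 0.6 + 1) = 1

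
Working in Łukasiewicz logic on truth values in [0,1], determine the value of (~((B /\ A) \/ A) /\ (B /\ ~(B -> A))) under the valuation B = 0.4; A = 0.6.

0.00

(B /\ A) = min(0.4, 0.6) = 0.4
((B /\ A) \/ A) = max(0.4, 0.6) = 0.6
~((B /\ A) \/ A): Łukasiewicz ¬ gives 1 − 0.6 = 0.4
(B -> A): min(1, 1 − 0.4 + 0.6) = 1
~(B -> A): Łukasiewicz ¬ gives 1 − 1 = 0
(B /\ ~(B -> A)) = min(0.4, 0) = 0
(~((B /\ A) \/ A) /\ (B /\ ~(B -> A))) = min(0.4, 0) = 0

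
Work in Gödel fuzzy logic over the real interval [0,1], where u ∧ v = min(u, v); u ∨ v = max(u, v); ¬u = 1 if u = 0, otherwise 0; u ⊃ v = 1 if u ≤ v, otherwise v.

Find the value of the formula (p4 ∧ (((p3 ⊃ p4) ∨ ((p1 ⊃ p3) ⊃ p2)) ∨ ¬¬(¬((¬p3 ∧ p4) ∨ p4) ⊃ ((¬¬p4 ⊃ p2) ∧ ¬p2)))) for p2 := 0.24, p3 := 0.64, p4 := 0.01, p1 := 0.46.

0.01

(p3 ⊃ p4): 0.64 > 0.01, so result = 0.01
(p1 ⊃ p3): 0.46 ≤ 0.64, so result = 1
((p1 ⊃ p3) ⊃ p2): 1 > 0.24, so result = 0.24
((p3 ⊃ p4) ∨ ((p1 ⊃ p3) ⊃ p2)) = max(0.01, 0.24) = 0.24
¬p3: Gödel ¬ of 0.64 = 0 (operand ≠ 0)
(¬p3 ∧ p4) = min(0, 0.01) = 0
((¬p3 ∧ p4) ∨ p4) = max(0, 0.01) = 0.01
¬((¬p3 ∧ p4) ∨ p4): Gödel ¬ of 0.01 = 0 (operand ≠ 0)
¬p4: Gödel ¬ of 0.01 = 0 (operand ≠ 0)
¬¬p4: Gödel ¬ of 0 = 1 (operand is 0)
(¬¬p4 ⊃ p2): 1 > 0.24, so result = 0.24
¬p2: Gödel ¬ of 0.24 = 0 (operand ≠ 0)
((¬¬p4 ⊃ p2) ∧ ¬p2) = min(0.24, 0) = 0
(¬((¬p3 ∧ p4) ∨ p4) ⊃ ((¬¬p4 ⊃ p2) ∧ ¬p2)): 0 ≤ 0, so result = 1
¬(¬((¬p3 ∧ p4) ∨ p4) ⊃ ((¬¬p4 ⊃ p2) ∧ ¬p2)): Gödel ¬ of 1 = 0 (operand ≠ 0)
¬¬(¬((¬p3 ∧ p4) ∨ p4) ⊃ ((¬¬p4 ⊃ p2) ∧ ¬p2)): Gödel ¬ of 0 = 1 (operand is 0)
(((p3 ⊃ p4) ∨ ((p1 ⊃ p3) ⊃ p2)) ∨ ¬¬(¬((¬p3 ∧ p4) ∨ p4) ⊃ ((¬¬p4 ⊃ p2) ∧ ¬p2))) = max(0.24, 1) = 1
(p4 ∧ (((p3 ⊃ p4) ∨ ((p1 ⊃ p3) ⊃ p2)) ∨ ¬¬(¬((¬p3 ∧ p4) ∨ p4) ⊃ ((¬¬p4 ⊃ p2) ∧ ¬p2)))) = min(0.01, 1) = 0.01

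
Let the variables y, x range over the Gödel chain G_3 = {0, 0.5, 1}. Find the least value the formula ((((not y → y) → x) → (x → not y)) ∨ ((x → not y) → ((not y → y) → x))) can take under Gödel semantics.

1.00

Every assignment gives 1. For instance at y = 0, x = 0:
  not y: Gödel ¬ of 0 = 1 (operand is 0)
  (not y → y): 1 > 0, so result = 0
  ((not y → y) → x): 0 ≤ 0, so result = 1
  not y: Gödel ¬ of 0 = 1 (operand is 0)
  (x → not y): 0 ≤ 1, so result = 1
  (((not y → y) → x) → (x → not y)): 1 ≤ 1, so result = 1
  not y: Gödel ¬ of 0 = 1 (operand is 0)
  (x → not y): 0 ≤ 1, so result = 1
  not y: Gödel ¬ of 0 = 1 (operand is 0)
  (not y → y): 1 > 0, so result = 0
  ((not y → y) → x): 0 ≤ 0, so result = 1
  ((x → not y) → ((not y → y) → x)): 1 ≤ 1, so result = 1
  ((((not y → y) → x) → (x → not y)) ∨ ((x → not y) → ((not y → y) → x))) = max(1, 1) = 1
All 9 assignments give value 1 — the formula is a G_3-tautology.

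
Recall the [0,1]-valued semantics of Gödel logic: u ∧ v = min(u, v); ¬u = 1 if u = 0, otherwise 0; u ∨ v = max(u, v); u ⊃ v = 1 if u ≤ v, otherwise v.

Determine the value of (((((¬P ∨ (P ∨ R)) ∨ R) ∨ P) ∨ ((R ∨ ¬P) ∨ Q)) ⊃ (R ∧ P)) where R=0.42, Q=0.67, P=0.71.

¬P: Gödel ¬ of 0.71 = 0 (operand ≠ 0)
(P ∨ R) = max(0.71, 0.42) = 0.71
(¬P ∨ (P ∨ R)) = max(0, 0.71) = 0.71
((¬P ∨ (P ∨ R)) ∨ R) = max(0.71, 0.42) = 0.71
(((¬P ∨ (P ∨ R)) ∨ R) ∨ P) = max(0.71, 0.71) = 0.71
¬P: Gödel ¬ of 0.71 = 0 (operand ≠ 0)
(R ∨ ¬P) = max(0.42, 0) = 0.42
((R ∨ ¬P) ∨ Q) = max(0.42, 0.67) = 0.67
((((¬P ∨ (P ∨ R)) ∨ R) ∨ P) ∨ ((R ∨ ¬P) ∨ Q)) = max(0.71, 0.67) = 0.71
(R ∧ P) = min(0.42, 0.71) = 0.42
(((((¬P ∨ (P ∨ R)) ∨ R) ∨ P) ∨ ((R ∨ ¬P) ∨ Q)) ⊃ (R ∧ P)): 0.71 > 0.42, so result = 0.42

0.42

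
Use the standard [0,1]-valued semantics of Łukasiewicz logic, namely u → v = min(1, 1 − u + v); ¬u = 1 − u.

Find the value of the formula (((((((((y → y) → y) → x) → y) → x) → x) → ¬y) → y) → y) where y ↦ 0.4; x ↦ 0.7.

(y → y): min(1, 1 − 0.4 + 0.4) = 1
((y → y) → y): min(1, 1 − 1 + 0.4) = 0.4
(((y → y) → y) → x): min(1, 1 − 0.4 + 0.7) = 1
((((y → y) → y) → x) → y): min(1, 1 − 1 + 0.4) = 0.4
(((((y → y) → y) → x) → y) → x): min(1, 1 − 0.4 + 0.7) = 1
((((((y → y) → y) → x) → y) → x) → x): min(1, 1 − 1 + 0.7) = 0.7
¬y: Łukasiewicz ¬ gives 1 − 0.4 = 0.6
(((((((y → y) → y) → x) → y) → x) → x) → ¬y): min(1, 1 − 0.7 + 0.6) = 0.9
((((((((y → y) → y) → x) → y) → x) → x) → ¬y) → y): min(1, 1 − 0.9 + 0.4) = 0.5
(((((((((y → y) → y) → x) → y) → x) → x) → ¬y) → y) → y): min(1, 1 − 0.5 + 0.4) = 0.9

0.90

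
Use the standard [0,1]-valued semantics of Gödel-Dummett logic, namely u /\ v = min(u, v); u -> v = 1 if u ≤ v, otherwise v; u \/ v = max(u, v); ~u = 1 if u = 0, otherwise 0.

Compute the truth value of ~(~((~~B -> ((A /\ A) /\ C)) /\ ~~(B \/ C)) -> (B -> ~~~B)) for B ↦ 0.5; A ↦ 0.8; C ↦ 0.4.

~B: Gödel ¬ of 0.5 = 0 (operand ≠ 0)
~~B: Gödel ¬ of 0 = 1 (operand is 0)
(A /\ A) = min(0.8, 0.8) = 0.8
((A /\ A) /\ C) = min(0.8, 0.4) = 0.4
(~~B -> ((A /\ A) /\ C)): 1 > 0.4, so result = 0.4
(B \/ C) = max(0.5, 0.4) = 0.5
~(B \/ C): Gödel ¬ of 0.5 = 0 (operand ≠ 0)
~~(B \/ C): Gödel ¬ of 0 = 1 (operand is 0)
((~~B -> ((A /\ A) /\ C)) /\ ~~(B \/ C)) = min(0.4, 1) = 0.4
~((~~B -> ((A /\ A) /\ C)) /\ ~~(B \/ C)): Gödel ¬ of 0.4 = 0 (operand ≠ 0)
~B: Gödel ¬ of 0.5 = 0 (operand ≠ 0)
~~B: Gödel ¬ of 0 = 1 (operand is 0)
~~~B: Gödel ¬ of 1 = 0 (operand ≠ 0)
(B -> ~~~B): 0.5 > 0, so result = 0
(~((~~B -> ((A /\ A) /\ C)) /\ ~~(B \/ C)) -> (B -> ~~~B)): 0 ≤ 0, so result = 1
~(~((~~B -> ((A /\ A) /\ C)) /\ ~~(B \/ C)) -> (B -> ~~~B)): Gödel ¬ of 1 = 0 (operand ≠ 0)

0.00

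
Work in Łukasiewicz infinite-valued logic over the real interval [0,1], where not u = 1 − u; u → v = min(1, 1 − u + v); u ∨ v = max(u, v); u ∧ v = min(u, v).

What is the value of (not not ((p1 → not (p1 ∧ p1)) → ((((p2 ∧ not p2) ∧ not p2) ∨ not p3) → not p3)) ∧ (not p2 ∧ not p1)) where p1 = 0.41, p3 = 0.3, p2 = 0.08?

0.59

(p1 ∧ p1) = min(0.41, 0.41) = 0.41
not (p1 ∧ p1): Łukasiewicz ¬ gives 1 − 0.41 = 0.59
(p1 → not (p1 ∧ p1)): min(1, 1 − 0.41 + 0.59) = 1
not p2: Łukasiewicz ¬ gives 1 − 0.08 = 0.92
(p2 ∧ not p2) = min(0.08, 0.92) = 0.08
not p2: Łukasiewicz ¬ gives 1 − 0.08 = 0.92
((p2 ∧ not p2) ∧ not p2) = min(0.08, 0.92) = 0.08
not p3: Łukasiewicz ¬ gives 1 − 0.3 = 0.7
(((p2 ∧ not p2) ∧ not p2) ∨ not p3) = max(0.08, 0.7) = 0.7
not p3: Łukasiewicz ¬ gives 1 − 0.3 = 0.7
((((p2 ∧ not p2) ∧ not p2) ∨ not p3) → not p3): min(1, 1 − 0.7 + 0.7) = 1
((p1 → not (p1 ∧ p1)) → ((((p2 ∧ not p2) ∧ not p2) ∨ not p3) → not p3)): min(1, 1 − 1 + 1) = 1
not ((p1 → not (p1 ∧ p1)) → ((((p2 ∧ not p2) ∧ not p2) ∨ not p3) → not p3)): Łukasiewicz ¬ gives 1 − 1 = 0
not not ((p1 → not (p1 ∧ p1)) → ((((p2 ∧ not p2) ∧ not p2) ∨ not p3) → not p3)): Łukasiewicz ¬ gives 1 − 0 = 1
not p2: Łukasiewicz ¬ gives 1 − 0.08 = 0.92
not p1: Łukasiewicz ¬ gives 1 − 0.41 = 0.59
(not p2 ∧ not p1) = min(0.92, 0.59) = 0.59
(not not ((p1 → not (p1 ∧ p1)) → ((((p2 ∧ not p2) ∧ not p2) ∨ not p3) → not p3)) ∧ (not p2 ∧ not p1)) = min(1, 0.59) = 0.59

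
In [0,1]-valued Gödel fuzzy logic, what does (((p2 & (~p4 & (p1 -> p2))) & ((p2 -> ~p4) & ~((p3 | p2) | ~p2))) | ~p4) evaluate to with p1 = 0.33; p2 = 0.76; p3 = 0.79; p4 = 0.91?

~p4: Gödel ¬ of 0.91 = 0 (operand ≠ 0)
(p1 -> p2): 0.33 ≤ 0.76, so result = 1
(~p4 & (p1 -> p2)) = min(0, 1) = 0
(p2 & (~p4 & (p1 -> p2))) = min(0.76, 0) = 0
~p4: Gödel ¬ of 0.91 = 0 (operand ≠ 0)
(p2 -> ~p4): 0.76 > 0, so result = 0
(p3 | p2) = max(0.79, 0.76) = 0.79
~p2: Gödel ¬ of 0.76 = 0 (operand ≠ 0)
((p3 | p2) | ~p2) = max(0.79, 0) = 0.79
~((p3 | p2) | ~p2): Gödel ¬ of 0.79 = 0 (operand ≠ 0)
((p2 -> ~p4) & ~((p3 | p2) | ~p2)) = min(0, 0) = 0
((p2 & (~p4 & (p1 -> p2))) & ((p2 -> ~p4) & ~((p3 | p2) | ~p2))) = min(0, 0) = 0
~p4: Gödel ¬ of 0.91 = 0 (operand ≠ 0)
(((p2 & (~p4 & (p1 -> p2))) & ((p2 -> ~p4) & ~((p3 | p2) | ~p2))) | ~p4) = max(0, 0) = 0

0.00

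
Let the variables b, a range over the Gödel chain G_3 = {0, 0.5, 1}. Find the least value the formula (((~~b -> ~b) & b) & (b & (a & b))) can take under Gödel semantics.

The minimum is attained at b = 0, a = 0:
  ~b: Gödel ¬ of 0 = 1 (operand is 0)
  ~~b: Gödel ¬ of 1 = 0 (operand ≠ 0)
  ~b: Gödel ¬ of 0 = 1 (operand is 0)
  (~~b -> ~b): 0 ≤ 1, so result = 1
  ((~~b -> ~b) & b) = min(1, 0) = 0
  (a & b) = min(0, 0) = 0
  (b & (a & b)) = min(0, 0) = 0
  (((~~b -> ~b) & b) & (b & (a & b))) = min(0, 0) = 0
Checking all 9 assignments confirms none give a value below 0.00.

0.00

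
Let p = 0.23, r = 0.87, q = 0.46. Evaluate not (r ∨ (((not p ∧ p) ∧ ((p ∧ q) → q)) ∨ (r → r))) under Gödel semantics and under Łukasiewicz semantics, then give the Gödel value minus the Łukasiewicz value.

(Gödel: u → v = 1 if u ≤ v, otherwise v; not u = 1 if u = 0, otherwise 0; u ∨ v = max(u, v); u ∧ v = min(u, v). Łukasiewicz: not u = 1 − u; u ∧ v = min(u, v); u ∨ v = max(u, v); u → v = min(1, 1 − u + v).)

0.00

Gödel evaluation:
  not p: Gödel ¬ of 0.23 = 0 (operand ≠ 0)
  (not p ∧ p) = min(0, 0.23) = 0
  (p ∧ q) = min(0.23, 0.46) = 0.23
  ((p ∧ q) → q): 0.23 ≤ 0.46, so result = 1
  ((not p ∧ p) ∧ ((p ∧ q) → q)) = min(0, 1) = 0
  (r → r): 0.87 ≤ 0.87, so result = 1
  (((not p ∧ p) ∧ ((p ∧ q) → q)) ∨ (r → r)) = max(0, 1) = 1
  (r ∨ (((not p ∧ p) ∧ ((p ∧ q) → q)) ∨ (r → r))) = max(0.87, 1) = 1
  not (r ∨ (((not p ∧ p) ∧ ((p ∧ q) → q)) ∨ (r → r))): Gödel ¬ of 1 = 0 (operand ≠ 0)
  Gödel value = 0
Łukasiewicz evaluation:
  not p: Łukasiewicz ¬ gives 1 − 0.23 = 0.77
  (not p ∧ p) = min(0.77, 0.23) = 0.23
  (p ∧ q) = min(0.23, 0.46) = 0.23
  ((p ∧ q) → q): min(1, 1 − 0.23 + 0.46) = 1
  ((not p ∧ p) ∧ ((p ∧ q) → q)) = min(0.23, 1) = 0.23
  (r → r): min(1, 1 − 0.87 + 0.87) = 1
  (((not p ∧ p) ∧ ((p ∧ q) → q)) ∨ (r → r)) = max(0.23, 1) = 1
  (r ∨ (((not p ∧ p) ∧ ((p ∧ q) → q)) ∨ (r → r))) = max(0.87, 1) = 1
  not (r ∨ (((not p ∧ p) ∧ ((p ∧ q) → q)) ∨ (r → r))): Łukasiewicz ¬ gives 1 − 1 = 0
  Łukasiewicz value = 0
Difference: 0 − 0 = 0.00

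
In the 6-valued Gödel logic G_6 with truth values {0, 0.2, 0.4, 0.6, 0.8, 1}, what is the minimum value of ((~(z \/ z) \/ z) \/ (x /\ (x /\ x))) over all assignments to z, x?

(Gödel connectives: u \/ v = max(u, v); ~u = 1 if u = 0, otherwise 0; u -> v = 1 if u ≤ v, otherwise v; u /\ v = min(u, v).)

0.20

The minimum is attained at z = 0.2, x = 0:
  (z \/ z) = max(0.2, 0.2) = 0.2
  ~(z \/ z): Gödel ¬ of 0.2 = 0 (operand ≠ 0)
  (~(z \/ z) \/ z) = max(0, 0.2) = 0.2
  (x /\ x) = min(0, 0) = 0
  (x /\ (x /\ x)) = min(0, 0) = 0
  ((~(z \/ z) \/ z) \/ (x /\ (x /\ x))) = max(0.2, 0) = 0.2
Checking all 36 assignments confirms none give a value below 0.20.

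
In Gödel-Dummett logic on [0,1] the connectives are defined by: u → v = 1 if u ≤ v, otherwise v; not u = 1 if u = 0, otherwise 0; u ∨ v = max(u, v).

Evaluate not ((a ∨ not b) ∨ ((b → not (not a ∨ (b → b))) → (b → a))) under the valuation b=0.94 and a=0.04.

0.00

not b: Gödel ¬ of 0.94 = 0 (operand ≠ 0)
(a ∨ not b) = max(0.04, 0) = 0.04
not a: Gödel ¬ of 0.04 = 0 (operand ≠ 0)
(b → b): 0.94 ≤ 0.94, so result = 1
(not a ∨ (b → b)) = max(0, 1) = 1
not (not a ∨ (b → b)): Gödel ¬ of 1 = 0 (operand ≠ 0)
(b → not (not a ∨ (b → b))): 0.94 > 0, so result = 0
(b → a): 0.94 > 0.04, so result = 0.04
((b → not (not a ∨ (b → b))) → (b → a)): 0 ≤ 0.04, so result = 1
((a ∨ not b) ∨ ((b → not (not a ∨ (b → b))) → (b → a))) = max(0.04, 1) = 1
not ((a ∨ not b) ∨ ((b → not (not a ∨ (b → b))) → (b → a))): Gödel ¬ of 1 = 0 (operand ≠ 0)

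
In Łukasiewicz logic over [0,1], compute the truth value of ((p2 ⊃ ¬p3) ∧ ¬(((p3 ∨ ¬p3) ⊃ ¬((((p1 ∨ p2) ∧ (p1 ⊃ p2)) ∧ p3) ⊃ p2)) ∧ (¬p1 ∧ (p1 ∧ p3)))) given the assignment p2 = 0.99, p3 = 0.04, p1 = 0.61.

¬p3: Łukasiewicz ¬ gives 1 − 0.04 = 0.96
(p2 ⊃ ¬p3): min(1, 1 − 0.99 + 0.96) = 0.97
¬p3: Łukasiewicz ¬ gives 1 − 0.04 = 0.96
(p3 ∨ ¬p3) = max(0.04, 0.96) = 0.96
(p1 ∨ p2) = max(0.61, 0.99) = 0.99
(p1 ⊃ p2): min(1, 1 − 0.61 + 0.99) = 1
((p1 ∨ p2) ∧ (p1 ⊃ p2)) = min(0.99, 1) = 0.99
(((p1 ∨ p2) ∧ (p1 ⊃ p2)) ∧ p3) = min(0.99, 0.04) = 0.04
((((p1 ∨ p2) ∧ (p1 ⊃ p2)) ∧ p3) ⊃ p2): min(1, 1 − 0.04 + 0.99) = 1
¬((((p1 ∨ p2) ∧ (p1 ⊃ p2)) ∧ p3) ⊃ p2): Łukasiewicz ¬ gives 1 − 1 = 0
((p3 ∨ ¬p3) ⊃ ¬((((p1 ∨ p2) ∧ (p1 ⊃ p2)) ∧ p3) ⊃ p2)): min(1, 1 − 0.96 + 0) = 0.04
¬p1: Łukasiewicz ¬ gives 1 − 0.61 = 0.39
(p1 ∧ p3) = min(0.61, 0.04) = 0.04
(¬p1 ∧ (p1 ∧ p3)) = min(0.39, 0.04) = 0.04
(((p3 ∨ ¬p3) ⊃ ¬((((p1 ∨ p2) ∧ (p1 ⊃ p2)) ∧ p3) ⊃ p2)) ∧ (¬p1 ∧ (p1 ∧ p3))) = min(0.04, 0.04) = 0.04
¬(((p3 ∨ ¬p3) ⊃ ¬((((p1 ∨ p2) ∧ (p1 ⊃ p2)) ∧ p3) ⊃ p2)) ∧ (¬p1 ∧ (p1 ∧ p3))): Łukasiewicz ¬ gives 1 − 0.04 = 0.96
((p2 ⊃ ¬p3) ∧ ¬(((p3 ∨ ¬p3) ⊃ ¬((((p1 ∨ p2) ∧ (p1 ⊃ p2)) ∧ p3) ⊃ p2)) ∧ (¬p1 ∧ (p1 ∧ p3)))) = min(0.97, 0.96) = 0.96

0.96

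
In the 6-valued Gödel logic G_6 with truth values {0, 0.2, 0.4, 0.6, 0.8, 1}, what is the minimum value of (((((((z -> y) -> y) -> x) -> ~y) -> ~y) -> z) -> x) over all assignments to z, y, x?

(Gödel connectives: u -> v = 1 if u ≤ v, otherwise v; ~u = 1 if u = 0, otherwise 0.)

0.00

The minimum is attained at z = 0, y = 0.2, x = 0:
  (z -> y): 0 ≤ 0.2, so result = 1
  ((z -> y) -> y): 1 > 0.2, so result = 0.2
  (((z -> y) -> y) -> x): 0.2 > 0, so result = 0
  ~y: Gödel ¬ of 0.2 = 0 (operand ≠ 0)
  ((((z -> y) -> y) -> x) -> ~y): 0 ≤ 0, so result = 1
  ~y: Gödel ¬ of 0.2 = 0 (operand ≠ 0)
  (((((z -> y) -> y) -> x) -> ~y) -> ~y): 1 > 0, so result = 0
  ((((((z -> y) -> y) -> x) -> ~y) -> ~y) -> z): 0 ≤ 0, so result = 1
  (((((((z -> y) -> y) -> x) -> ~y) -> ~y) -> z) -> x): 1 > 0, so result = 0
Checking all 216 assignments confirms none give a value below 0.00.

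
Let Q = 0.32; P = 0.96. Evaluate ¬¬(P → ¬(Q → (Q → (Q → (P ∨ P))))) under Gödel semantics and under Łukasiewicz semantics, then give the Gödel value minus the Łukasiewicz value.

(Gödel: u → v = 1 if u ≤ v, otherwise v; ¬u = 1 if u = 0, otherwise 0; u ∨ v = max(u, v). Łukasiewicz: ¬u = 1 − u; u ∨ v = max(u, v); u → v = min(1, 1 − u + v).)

-0.04

Gödel evaluation:
  (P ∨ P) = max(0.96, 0.96) = 0.96
  (Q → (P ∨ P)): 0.32 ≤ 0.96, so result = 1
  (Q → (Q → (P ∨ P))): 0.32 ≤ 1, so result = 1
  (Q → (Q → (Q → (P ∨ P)))): 0.32 ≤ 1, so result = 1
  ¬(Q → (Q → (Q → (P ∨ P)))): Gödel ¬ of 1 = 0 (operand ≠ 0)
  (P → ¬(Q → (Q → (Q → (P ∨ P))))): 0.96 > 0, so result = 0
  ¬(P → ¬(Q → (Q → (Q → (P ∨ P))))): Gödel ¬ of 0 = 1 (operand is 0)
  ¬¬(P → ¬(Q → (Q → (Q → (P ∨ P))))): Gödel ¬ of 1 = 0 (operand ≠ 0)
  Gödel value = 0
Łukasiewicz evaluation:
  (P ∨ P) = max(0.96, 0.96) = 0.96
  (Q → (P ∨ P)): min(1, 1 − 0.32 + 0.96) = 1
  (Q → (Q → (P ∨ P))): min(1, 1 − 0.32 + 1) = 1
  (Q → (Q → (Q → (P ∨ P)))): min(1, 1 − 0.32 + 1) = 1
  ¬(Q → (Q → (Q → (P ∨ P)))): Łukasiewicz ¬ gives 1 − 1 = 0
  (P → ¬(Q → (Q → (Q → (P ∨ P))))): min(1, 1 − 0.96 + 0) = 0.04
  ¬(P → ¬(Q → (Q → (Q → (P ∨ P))))): Łukasiewicz ¬ gives 1 − 0.04 = 0.96
  ¬¬(P → ¬(Q → (Q → (Q → (P ∨ P))))): Łukasiewicz ¬ gives 1 − 0.96 = 0.04
  Łukasiewicz value = 0.04
Difference: 0 − 0.04 = -0.04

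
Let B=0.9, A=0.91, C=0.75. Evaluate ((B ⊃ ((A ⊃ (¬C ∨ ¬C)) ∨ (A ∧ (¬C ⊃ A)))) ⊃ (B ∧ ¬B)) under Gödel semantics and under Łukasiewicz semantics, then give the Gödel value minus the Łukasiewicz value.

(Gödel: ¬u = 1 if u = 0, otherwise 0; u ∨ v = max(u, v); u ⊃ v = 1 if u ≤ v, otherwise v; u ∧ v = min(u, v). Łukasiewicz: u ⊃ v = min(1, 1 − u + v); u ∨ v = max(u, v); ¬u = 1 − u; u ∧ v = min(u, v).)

Gödel evaluation:
  ¬C: Gödel ¬ of 0.75 = 0 (operand ≠ 0)
  ¬C: Gödel ¬ of 0.75 = 0 (operand ≠ 0)
  (¬C ∨ ¬C) = max(0, 0) = 0
  (A ⊃ (¬C ∨ ¬C)): 0.91 > 0, so result = 0
  ¬C: Gödel ¬ of 0.75 = 0 (operand ≠ 0)
  (¬C ⊃ A): 0 ≤ 0.91, so result = 1
  (A ∧ (¬C ⊃ A)) = min(0.91, 1) = 0.91
  ((A ⊃ (¬C ∨ ¬C)) ∨ (A ∧ (¬C ⊃ A))) = max(0, 0.91) = 0.91
  (B ⊃ ((A ⊃ (¬C ∨ ¬C)) ∨ (A ∧ (¬C ⊃ A)))): 0.9 ≤ 0.91, so result = 1
  ¬B: Gödel ¬ of 0.9 = 0 (operand ≠ 0)
  (B ∧ ¬B) = min(0.9, 0) = 0
  ((B ⊃ ((A ⊃ (¬C ∨ ¬C)) ∨ (A ∧ (¬C ⊃ A)))) ⊃ (B ∧ ¬B)): 1 > 0, so result = 0
  Gödel value = 0
Łukasiewicz evaluation:
  ¬C: Łukasiewicz ¬ gives 1 − 0.75 = 0.25
  ¬C: Łukasiewicz ¬ gives 1 − 0.75 = 0.25
  (¬C ∨ ¬C) = max(0.25, 0.25) = 0.25
  (A ⊃ (¬C ∨ ¬C)): min(1, 1 − 0.91 + 0.25) = 0.34
  ¬C: Łukasiewicz ¬ gives 1 − 0.75 = 0.25
  (¬C ⊃ A): min(1, 1 − 0.25 + 0.91) = 1
  (A ∧ (¬C ⊃ A)) = min(0.91, 1) = 0.91
  ((A ⊃ (¬C ∨ ¬C)) ∨ (A ∧ (¬C ⊃ A))) = max(0.34, 0.91) = 0.91
  (B ⊃ ((A ⊃ (¬C ∨ ¬C)) ∨ (A ∧ (¬C ⊃ A)))): min(1, 1 − 0.9 + 0.91) = 1
  ¬B: Łukasiewicz ¬ gives 1 − 0.9 = 0.1
  (B ∧ ¬B) = min(0.9, 0.1) = 0.1
  ((B ⊃ ((A ⊃ (¬C ∨ ¬C)) ∨ (A ∧ (¬C ⊃ A)))) ⊃ (B ∧ ¬B)): min(1, 1 − 1 + 0.1) = 0.1
  Łukasiewicz value = 0.1
Difference: 0 − 0.1 = -0.10

-0.10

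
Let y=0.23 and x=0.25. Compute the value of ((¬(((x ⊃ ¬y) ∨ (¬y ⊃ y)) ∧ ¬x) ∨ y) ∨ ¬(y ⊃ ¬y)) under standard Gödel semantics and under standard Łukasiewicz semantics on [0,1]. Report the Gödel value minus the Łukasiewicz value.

0.75

Gödel evaluation:
  ¬y: Gödel ¬ of 0.23 = 0 (operand ≠ 0)
  (x ⊃ ¬y): 0.25 > 0, so result = 0
  ¬y: Gödel ¬ of 0.23 = 0 (operand ≠ 0)
  (¬y ⊃ y): 0 ≤ 0.23, so result = 1
  ((x ⊃ ¬y) ∨ (¬y ⊃ y)) = max(0, 1) = 1
  ¬x: Gödel ¬ of 0.25 = 0 (operand ≠ 0)
  (((x ⊃ ¬y) ∨ (¬y ⊃ y)) ∧ ¬x) = min(1, 0) = 0
  ¬(((x ⊃ ¬y) ∨ (¬y ⊃ y)) ∧ ¬x): Gödel ¬ of 0 = 1 (operand is 0)
  (¬(((x ⊃ ¬y) ∨ (¬y ⊃ y)) ∧ ¬x) ∨ y) = max(1, 0.23) = 1
  ¬y: Gödel ¬ of 0.23 = 0 (operand ≠ 0)
  (y ⊃ ¬y): 0.23 > 0, so result = 0
  ¬(y ⊃ ¬y): Gödel ¬ of 0 = 1 (operand is 0)
  ((¬(((x ⊃ ¬y) ∨ (¬y ⊃ y)) ∧ ¬x) ∨ y) ∨ ¬(y ⊃ ¬y)) = max(1, 1) = 1
  Gödel value = 1
Łukasiewicz evaluation:
  ¬y: Łukasiewicz ¬ gives 1 − 0.23 = 0.77
  (x ⊃ ¬y): min(1, 1 − 0.25 + 0.77) = 1
  ¬y: Łukasiewicz ¬ gives 1 − 0.23 = 0.77
  (¬y ⊃ y): min(1, 1 − 0.77 + 0.23) = 0.46
  ((x ⊃ ¬y) ∨ (¬y ⊃ y)) = max(1, 0.46) = 1
  ¬x: Łukasiewicz ¬ gives 1 − 0.25 = 0.75
  (((x ⊃ ¬y) ∨ (¬y ⊃ y)) ∧ ¬x) = min(1, 0.75) = 0.75
  ¬(((x ⊃ ¬y) ∨ (¬y ⊃ y)) ∧ ¬x): Łukasiewicz ¬ gives 1 − 0.75 = 0.25
  (¬(((x ⊃ ¬y) ∨ (¬y ⊃ y)) ∧ ¬x) ∨ y) = max(0.25, 0.23) = 0.25
  ¬y: Łukasiewicz ¬ gives 1 − 0.23 = 0.77
  (y ⊃ ¬y): min(1, 1 − 0.23 + 0.77) = 1
  ¬(y ⊃ ¬y): Łukasiewicz ¬ gives 1 − 1 = 0
  ((¬(((x ⊃ ¬y) ∨ (¬y ⊃ y)) ∧ ¬x) ∨ y) ∨ ¬(y ⊃ ¬y)) = max(0.25, 0) = 0.25
  Łukasiewicz value = 0.25
Difference: 1 − 0.25 = 0.75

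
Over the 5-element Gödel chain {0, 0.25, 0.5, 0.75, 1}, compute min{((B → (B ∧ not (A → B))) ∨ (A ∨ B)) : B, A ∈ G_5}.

0.25

The minimum is attained at B = 0.25, A = 0:
  (A → B): 0 ≤ 0.25, so result = 1
  not (A → B): Gödel ¬ of 1 = 0 (operand ≠ 0)
  (B ∧ not (A → B)) = min(0.25, 0) = 0
  (B → (B ∧ not (A → B))): 0.25 > 0, so result = 0
  (A ∨ B) = max(0, 0.25) = 0.25
  ((B → (B ∧ not (A → B))) ∨ (A ∨ B)) = max(0, 0.25) = 0.25
Checking all 25 assignments confirms none give a value below 0.25.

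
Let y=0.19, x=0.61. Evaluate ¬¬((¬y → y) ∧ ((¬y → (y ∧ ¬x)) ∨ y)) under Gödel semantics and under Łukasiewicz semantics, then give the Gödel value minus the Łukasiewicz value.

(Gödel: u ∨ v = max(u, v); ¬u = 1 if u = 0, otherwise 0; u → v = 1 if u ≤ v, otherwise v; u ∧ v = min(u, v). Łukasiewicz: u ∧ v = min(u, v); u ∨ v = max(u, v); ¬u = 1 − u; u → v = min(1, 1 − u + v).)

0.62

Gödel evaluation:
  ¬y: Gödel ¬ of 0.19 = 0 (operand ≠ 0)
  (¬y → y): 0 ≤ 0.19, so result = 1
  ¬y: Gödel ¬ of 0.19 = 0 (operand ≠ 0)
  ¬x: Gödel ¬ of 0.61 = 0 (operand ≠ 0)
  (y ∧ ¬x) = min(0.19, 0) = 0
  (¬y → (y ∧ ¬x)): 0 ≤ 0, so result = 1
  ((¬y → (y ∧ ¬x)) ∨ y) = max(1, 0.19) = 1
  ((¬y → y) ∧ ((¬y → (y ∧ ¬x)) ∨ y)) = min(1, 1) = 1
  ¬((¬y → y) ∧ ((¬y → (y ∧ ¬x)) ∨ y)): Gödel ¬ of 1 = 0 (operand ≠ 0)
  ¬¬((¬y → y) ∧ ((¬y → (y ∧ ¬x)) ∨ y)): Gödel ¬ of 0 = 1 (operand is 0)
  Gödel value = 1
Łukasiewicz evaluation:
  ¬y: Łukasiewicz ¬ gives 1 − 0.19 = 0.81
  (¬y → y): min(1, 1 − 0.81 + 0.19) = 0.38
  ¬y: Łukasiewicz ¬ gives 1 − 0.19 = 0.81
  ¬x: Łukasiewicz ¬ gives 1 − 0.61 = 0.39
  (y ∧ ¬x) = min(0.19, 0.39) = 0.19
  (¬y → (y ∧ ¬x)): min(1, 1 − 0.81 + 0.19) = 0.38
  ((¬y → (y ∧ ¬x)) ∨ y) = max(0.38, 0.19) = 0.38
  ((¬y → y) ∧ ((¬y → (y ∧ ¬x)) ∨ y)) = min(0.38, 0.38) = 0.38
  ¬((¬y → y) ∧ ((¬y → (y ∧ ¬x)) ∨ y)): Łukasiewicz ¬ gives 1 − 0.38 = 0.62
  ¬¬((¬y → y) ∧ ((¬y → (y ∧ ¬x)) ∨ y)): Łukasiewicz ¬ gives 1 − 0.62 = 0.38
  Łukasiewicz value = 0.38
Difference: 1 − 0.38 = 0.62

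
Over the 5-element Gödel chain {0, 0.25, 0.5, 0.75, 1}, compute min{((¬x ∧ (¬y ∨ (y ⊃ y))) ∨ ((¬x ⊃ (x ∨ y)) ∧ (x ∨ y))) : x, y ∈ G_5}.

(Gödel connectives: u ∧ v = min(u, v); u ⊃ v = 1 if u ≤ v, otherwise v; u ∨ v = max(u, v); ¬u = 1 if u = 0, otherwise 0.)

The minimum is attained at x = 0.25, y = 0:
  ¬x: Gödel ¬ of 0.25 = 0 (operand ≠ 0)
  ¬y: Gödel ¬ of 0 = 1 (operand is 0)
  (y ⊃ y): 0 ≤ 0, so result = 1
  (¬y ∨ (y ⊃ y)) = max(1, 1) = 1
  (¬x ∧ (¬y ∨ (y ⊃ y))) = min(0, 1) = 0
  ¬x: Gödel ¬ of 0.25 = 0 (operand ≠ 0)
  (x ∨ y) = max(0.25, 0) = 0.25
  (¬x ⊃ (x ∨ y)): 0 ≤ 0.25, so result = 1
  (x ∨ y) = max(0.25, 0) = 0.25
  ((¬x ⊃ (x ∨ y)) ∧ (x ∨ y)) = min(1, 0.25) = 0.25
  ((¬x ∧ (¬y ∨ (y ⊃ y))) ∨ ((¬x ⊃ (x ∨ y)) ∧ (x ∨ y))) = max(0, 0.25) = 0.25
Checking all 25 assignments confirms none give a value below 0.25.

0.25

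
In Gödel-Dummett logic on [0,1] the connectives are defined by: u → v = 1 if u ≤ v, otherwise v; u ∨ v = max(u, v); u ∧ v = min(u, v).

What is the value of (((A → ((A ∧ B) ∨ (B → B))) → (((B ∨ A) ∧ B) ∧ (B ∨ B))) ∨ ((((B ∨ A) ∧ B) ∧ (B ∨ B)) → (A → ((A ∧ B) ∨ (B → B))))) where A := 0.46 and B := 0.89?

(A ∧ B) = min(0.46, 0.89) = 0.46
(B → B): 0.89 ≤ 0.89, so result = 1
((A ∧ B) ∨ (B → B)) = max(0.46, 1) = 1
(A → ((A ∧ B) ∨ (B → B))): 0.46 ≤ 1, so result = 1
(B ∨ A) = max(0.89, 0.46) = 0.89
((B ∨ A) ∧ B) = min(0.89, 0.89) = 0.89
(B ∨ B) = max(0.89, 0.89) = 0.89
(((B ∨ A) ∧ B) ∧ (B ∨ B)) = min(0.89, 0.89) = 0.89
((A → ((A ∧ B) ∨ (B → B))) → (((B ∨ A) ∧ B) ∧ (B ∨ B))): 1 > 0.89, so result = 0.89
(B ∨ A) = max(0.89, 0.46) = 0.89
((B ∨ A) ∧ B) = min(0.89, 0.89) = 0.89
(B ∨ B) = max(0.89, 0.89) = 0.89
(((B ∨ A) ∧ B) ∧ (B ∨ B)) = min(0.89, 0.89) = 0.89
(A ∧ B) = min(0.46, 0.89) = 0.46
(B → B): 0.89 ≤ 0.89, so result = 1
((A ∧ B) ∨ (B → B)) = max(0.46, 1) = 1
(A → ((A ∧ B) ∨ (B → B))): 0.46 ≤ 1, so result = 1
((((B ∨ A) ∧ B) ∧ (B ∨ B)) → (A → ((A ∧ B) ∨ (B → B)))): 0.89 ≤ 1, so result = 1
(((A → ((A ∧ B) ∨ (B → B))) → (((B ∨ A) ∧ B) ∧ (B ∨ B))) ∨ ((((B ∨ A) ∧ B) ∧ (B ∨ B)) → (A → ((A ∧ B) ∨ (B → B))))) = max(0.89, 1) = 1

1.00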